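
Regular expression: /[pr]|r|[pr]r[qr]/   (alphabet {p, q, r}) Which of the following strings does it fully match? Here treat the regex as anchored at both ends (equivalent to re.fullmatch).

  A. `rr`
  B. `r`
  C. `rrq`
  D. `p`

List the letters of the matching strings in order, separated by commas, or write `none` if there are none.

B, C, D

A → no match
B → match
C → match
D → match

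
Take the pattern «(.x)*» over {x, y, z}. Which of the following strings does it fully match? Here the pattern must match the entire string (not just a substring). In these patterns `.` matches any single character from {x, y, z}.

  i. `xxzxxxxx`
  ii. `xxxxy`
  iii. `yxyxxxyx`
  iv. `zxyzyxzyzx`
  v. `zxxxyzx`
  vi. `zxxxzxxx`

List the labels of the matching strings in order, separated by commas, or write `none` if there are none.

i, iii, vi

i. `xxzxxxxx` → match
ii. `xxxxy` → no match
iii. `yxyxxxyx` → match
iv. `zxyzyxzyzx` → no match
v. `zxxxyzx` → no match
vi. `zxxxzxxx` → match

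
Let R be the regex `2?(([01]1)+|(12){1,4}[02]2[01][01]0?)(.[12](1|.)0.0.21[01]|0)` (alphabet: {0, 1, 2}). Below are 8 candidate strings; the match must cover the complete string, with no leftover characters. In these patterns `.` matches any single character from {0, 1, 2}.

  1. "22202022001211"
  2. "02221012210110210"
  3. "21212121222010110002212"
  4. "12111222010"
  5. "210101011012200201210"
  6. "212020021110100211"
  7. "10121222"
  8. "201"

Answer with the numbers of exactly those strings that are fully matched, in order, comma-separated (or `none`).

none

1 → no match
2 → no match
3 → no match
4 → no match
5 → no match
6 → no match
7 → no match
8 → no match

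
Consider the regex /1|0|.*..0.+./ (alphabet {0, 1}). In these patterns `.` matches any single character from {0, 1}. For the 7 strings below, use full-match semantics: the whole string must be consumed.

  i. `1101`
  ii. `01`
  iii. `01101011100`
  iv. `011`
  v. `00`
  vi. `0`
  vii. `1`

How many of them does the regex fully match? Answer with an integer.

3

i → no match
ii → no match
iii → match
iv → no match
v → no match
vi → match
vii → match
Total matched: 3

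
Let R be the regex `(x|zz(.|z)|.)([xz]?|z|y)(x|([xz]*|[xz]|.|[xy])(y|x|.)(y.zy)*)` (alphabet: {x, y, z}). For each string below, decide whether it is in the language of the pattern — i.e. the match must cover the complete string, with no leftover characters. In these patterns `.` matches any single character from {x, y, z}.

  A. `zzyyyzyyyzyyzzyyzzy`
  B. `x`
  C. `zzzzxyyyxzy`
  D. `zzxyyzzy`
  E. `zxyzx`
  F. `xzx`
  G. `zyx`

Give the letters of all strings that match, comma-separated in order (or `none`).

A → match
B → no match
C → no match
D → match
E → no match
F → match
G → match

A, D, F, G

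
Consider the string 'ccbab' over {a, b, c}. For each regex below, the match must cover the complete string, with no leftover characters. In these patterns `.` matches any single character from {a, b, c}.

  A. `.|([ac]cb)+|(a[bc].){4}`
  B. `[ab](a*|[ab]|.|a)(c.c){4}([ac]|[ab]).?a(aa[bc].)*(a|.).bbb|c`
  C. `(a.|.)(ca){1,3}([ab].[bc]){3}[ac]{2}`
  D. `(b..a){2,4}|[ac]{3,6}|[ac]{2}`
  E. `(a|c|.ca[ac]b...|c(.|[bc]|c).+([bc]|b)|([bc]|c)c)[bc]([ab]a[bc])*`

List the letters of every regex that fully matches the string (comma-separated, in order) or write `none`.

E

A → no match
B → no match
C → no match
D → no match
E → match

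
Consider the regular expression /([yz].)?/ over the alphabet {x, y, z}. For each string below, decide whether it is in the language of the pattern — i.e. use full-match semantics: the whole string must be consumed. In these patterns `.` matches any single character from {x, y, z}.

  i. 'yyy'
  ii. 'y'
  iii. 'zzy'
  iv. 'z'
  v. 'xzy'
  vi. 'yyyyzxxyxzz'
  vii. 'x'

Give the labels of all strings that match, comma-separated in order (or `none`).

i → no match
ii → no match
iii → no match
iv → no match
v → no match
vi → no match
vii → no match

none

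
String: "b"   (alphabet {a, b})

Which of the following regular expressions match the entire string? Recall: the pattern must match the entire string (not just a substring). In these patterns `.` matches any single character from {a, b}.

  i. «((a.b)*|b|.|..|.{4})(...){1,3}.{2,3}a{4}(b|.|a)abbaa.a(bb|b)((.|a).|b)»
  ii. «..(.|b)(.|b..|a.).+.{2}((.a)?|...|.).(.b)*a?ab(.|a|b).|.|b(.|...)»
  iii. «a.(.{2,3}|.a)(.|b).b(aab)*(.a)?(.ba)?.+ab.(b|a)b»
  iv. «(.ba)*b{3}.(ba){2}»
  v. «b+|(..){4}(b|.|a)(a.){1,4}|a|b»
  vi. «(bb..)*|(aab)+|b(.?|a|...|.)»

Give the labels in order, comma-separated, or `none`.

i → no match
ii → match
iii → no match — must start with "a"
iv → no match — must end with "ba"
v → match
vi → match

ii, v, vi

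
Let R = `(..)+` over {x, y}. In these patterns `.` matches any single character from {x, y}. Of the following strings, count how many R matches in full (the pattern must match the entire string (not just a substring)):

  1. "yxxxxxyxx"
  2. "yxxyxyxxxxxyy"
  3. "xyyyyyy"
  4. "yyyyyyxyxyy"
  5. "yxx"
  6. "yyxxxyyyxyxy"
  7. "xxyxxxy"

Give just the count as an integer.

1 → no match
2 → no match
3 → no match
4 → no match
5 → no match
6 → match
7 → no match
Total matched: 1

1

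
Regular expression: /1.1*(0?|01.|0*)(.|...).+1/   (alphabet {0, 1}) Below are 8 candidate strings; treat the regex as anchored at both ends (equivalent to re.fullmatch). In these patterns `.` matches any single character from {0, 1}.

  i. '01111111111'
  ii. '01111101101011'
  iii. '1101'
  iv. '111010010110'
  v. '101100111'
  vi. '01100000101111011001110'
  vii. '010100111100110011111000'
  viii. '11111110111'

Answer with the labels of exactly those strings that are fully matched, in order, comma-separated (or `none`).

v, viii

i. '01111111111' → no match — must start with '1'
ii → no match — must start with '1'
iii. '1101' → no match
iv. '111010010110' → no match — must end with '1'
v. '101100111' → match
vi → no match — must start with '1'
vii → no match — must start with '1'
viii. '11111110111' → match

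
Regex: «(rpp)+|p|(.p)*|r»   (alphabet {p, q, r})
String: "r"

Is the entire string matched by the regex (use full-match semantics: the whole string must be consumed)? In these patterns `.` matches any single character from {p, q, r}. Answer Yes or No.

Yes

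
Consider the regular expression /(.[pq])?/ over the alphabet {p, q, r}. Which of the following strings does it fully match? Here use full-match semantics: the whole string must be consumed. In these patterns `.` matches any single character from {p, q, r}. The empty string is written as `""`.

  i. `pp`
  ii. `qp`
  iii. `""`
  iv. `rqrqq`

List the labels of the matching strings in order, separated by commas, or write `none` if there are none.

i → match
ii → match
iii → match
iv → no match

i, ii, iii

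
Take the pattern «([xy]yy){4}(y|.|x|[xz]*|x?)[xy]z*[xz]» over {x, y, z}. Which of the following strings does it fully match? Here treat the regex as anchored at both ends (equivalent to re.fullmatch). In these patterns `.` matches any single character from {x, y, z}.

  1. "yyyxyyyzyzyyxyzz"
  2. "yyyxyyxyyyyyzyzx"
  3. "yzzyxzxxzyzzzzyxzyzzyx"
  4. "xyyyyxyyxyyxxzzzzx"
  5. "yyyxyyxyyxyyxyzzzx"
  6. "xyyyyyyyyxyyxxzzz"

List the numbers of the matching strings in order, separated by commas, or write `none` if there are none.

1 → no match
2 → match
3 → no match
4 → no match
5 → match
6 → match

2, 5, 6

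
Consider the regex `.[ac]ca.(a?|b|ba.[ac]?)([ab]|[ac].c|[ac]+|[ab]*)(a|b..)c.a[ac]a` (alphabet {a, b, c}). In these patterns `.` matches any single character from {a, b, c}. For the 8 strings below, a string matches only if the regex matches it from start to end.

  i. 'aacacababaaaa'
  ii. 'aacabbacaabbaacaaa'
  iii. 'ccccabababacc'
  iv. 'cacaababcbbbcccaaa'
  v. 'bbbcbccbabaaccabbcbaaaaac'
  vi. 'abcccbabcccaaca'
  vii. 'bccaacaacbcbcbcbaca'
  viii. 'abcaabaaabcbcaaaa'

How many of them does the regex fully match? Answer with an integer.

1

i → no match
ii → no match
iii → no match — must end with 'a'
iv → match
v → no match — must end with 'a'
vi → no match
vii → no match
viii → no match
Total matched: 1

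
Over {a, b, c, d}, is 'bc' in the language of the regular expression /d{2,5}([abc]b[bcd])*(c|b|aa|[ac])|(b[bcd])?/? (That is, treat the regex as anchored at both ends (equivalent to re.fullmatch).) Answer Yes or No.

Yes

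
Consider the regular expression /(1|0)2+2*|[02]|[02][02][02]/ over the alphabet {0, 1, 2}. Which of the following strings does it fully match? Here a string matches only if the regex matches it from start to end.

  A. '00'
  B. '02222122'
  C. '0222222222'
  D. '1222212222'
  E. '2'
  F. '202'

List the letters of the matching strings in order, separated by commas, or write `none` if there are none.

A → no match
B → no match
C → match
D → no match
E → match
F → match

C, E, F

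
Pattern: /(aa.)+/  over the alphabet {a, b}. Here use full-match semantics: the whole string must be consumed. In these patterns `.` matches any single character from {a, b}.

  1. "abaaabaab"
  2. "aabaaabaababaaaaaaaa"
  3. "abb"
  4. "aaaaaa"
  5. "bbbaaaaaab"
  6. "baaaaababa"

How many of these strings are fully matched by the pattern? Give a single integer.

1. "abaaabaab" → no match — must start with "aa"
2 → no match
3. "abb" → no match — must start with "aa"
4. "aaaaaa" → match
5. "bbbaaaaaab" → no match — must start with "aa"
6. "baaaaababa" → no match — must start with "aa"
Total matched: 1

1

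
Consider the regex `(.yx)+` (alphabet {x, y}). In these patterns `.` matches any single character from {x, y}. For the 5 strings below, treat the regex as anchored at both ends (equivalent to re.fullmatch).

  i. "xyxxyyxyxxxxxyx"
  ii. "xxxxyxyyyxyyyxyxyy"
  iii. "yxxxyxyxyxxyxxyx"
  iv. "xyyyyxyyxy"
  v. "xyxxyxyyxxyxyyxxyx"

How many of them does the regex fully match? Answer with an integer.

i → no match
ii → no match — must end with "yx"
iii → no match
iv → no match — must end with "yx"
v → match
Total matched: 1

1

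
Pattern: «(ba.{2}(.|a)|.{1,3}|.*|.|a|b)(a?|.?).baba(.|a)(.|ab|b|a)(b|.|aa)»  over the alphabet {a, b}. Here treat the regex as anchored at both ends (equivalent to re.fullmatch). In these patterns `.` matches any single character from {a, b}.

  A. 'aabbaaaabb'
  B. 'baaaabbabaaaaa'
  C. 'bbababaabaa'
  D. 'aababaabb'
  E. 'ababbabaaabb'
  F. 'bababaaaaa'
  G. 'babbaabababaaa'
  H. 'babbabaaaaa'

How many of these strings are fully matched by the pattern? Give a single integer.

7

A → no match
B → match
C → match
D → match
E → match
F → match
G → match
H → match
Total matched: 7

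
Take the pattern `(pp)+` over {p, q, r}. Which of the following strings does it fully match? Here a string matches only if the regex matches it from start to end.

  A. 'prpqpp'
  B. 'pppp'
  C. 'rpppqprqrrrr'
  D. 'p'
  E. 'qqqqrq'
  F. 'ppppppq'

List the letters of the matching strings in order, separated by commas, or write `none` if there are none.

B

A → no match — must start with 'pp'
B → match
C → no match — must start with 'pp'
D → no match — must start with 'pp'
E → no match — must start with 'pp'
F → no match — must end with 'pp'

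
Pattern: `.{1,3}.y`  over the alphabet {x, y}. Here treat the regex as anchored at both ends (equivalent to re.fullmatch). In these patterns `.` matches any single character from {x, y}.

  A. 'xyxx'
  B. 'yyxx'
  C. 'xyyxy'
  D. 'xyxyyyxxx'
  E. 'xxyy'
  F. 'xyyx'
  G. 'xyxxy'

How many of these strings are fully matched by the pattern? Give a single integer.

3

A → no match — must end with 'y'
B → no match — must end with 'y'
C → match
D → no match — must end with 'y'
E → match
F → no match — must end with 'y'
G → match
Total matched: 3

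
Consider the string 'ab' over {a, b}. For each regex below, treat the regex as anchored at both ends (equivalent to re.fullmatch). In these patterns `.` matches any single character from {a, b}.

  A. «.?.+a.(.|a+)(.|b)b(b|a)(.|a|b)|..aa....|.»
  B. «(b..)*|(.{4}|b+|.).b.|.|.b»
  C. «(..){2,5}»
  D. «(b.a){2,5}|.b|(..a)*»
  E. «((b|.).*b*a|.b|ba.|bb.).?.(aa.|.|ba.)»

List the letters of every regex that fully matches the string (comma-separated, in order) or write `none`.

A → no match
B → match
C → no match
D → match
E → no match

B, D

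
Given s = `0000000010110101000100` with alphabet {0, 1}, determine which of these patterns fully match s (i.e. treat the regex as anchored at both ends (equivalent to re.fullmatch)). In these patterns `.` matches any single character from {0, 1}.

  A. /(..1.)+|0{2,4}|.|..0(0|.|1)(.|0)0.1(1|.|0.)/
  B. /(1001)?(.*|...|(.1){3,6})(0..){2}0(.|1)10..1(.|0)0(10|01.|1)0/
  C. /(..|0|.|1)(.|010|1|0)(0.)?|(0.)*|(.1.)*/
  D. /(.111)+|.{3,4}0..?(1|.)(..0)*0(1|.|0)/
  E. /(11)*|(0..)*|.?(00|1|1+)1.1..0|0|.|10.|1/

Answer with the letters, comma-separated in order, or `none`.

B

A → no match
B → match
C → no match
D → no match
E → no match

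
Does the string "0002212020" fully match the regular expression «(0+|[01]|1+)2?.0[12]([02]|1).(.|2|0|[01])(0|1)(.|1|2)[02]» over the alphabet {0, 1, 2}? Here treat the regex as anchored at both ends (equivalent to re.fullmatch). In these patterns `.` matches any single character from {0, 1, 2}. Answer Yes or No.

Yes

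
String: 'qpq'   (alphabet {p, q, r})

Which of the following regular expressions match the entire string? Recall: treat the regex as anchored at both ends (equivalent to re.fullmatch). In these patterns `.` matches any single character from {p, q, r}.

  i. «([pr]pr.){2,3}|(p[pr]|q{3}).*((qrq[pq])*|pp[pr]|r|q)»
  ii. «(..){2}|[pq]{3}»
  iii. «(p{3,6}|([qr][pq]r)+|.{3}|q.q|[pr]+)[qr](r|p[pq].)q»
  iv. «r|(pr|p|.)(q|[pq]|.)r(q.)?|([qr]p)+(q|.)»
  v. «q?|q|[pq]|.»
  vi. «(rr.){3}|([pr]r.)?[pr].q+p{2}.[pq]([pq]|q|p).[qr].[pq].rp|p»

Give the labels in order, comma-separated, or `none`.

i → no match
ii → match
iii → no match
iv → match
v → no match
vi → no match

ii, iv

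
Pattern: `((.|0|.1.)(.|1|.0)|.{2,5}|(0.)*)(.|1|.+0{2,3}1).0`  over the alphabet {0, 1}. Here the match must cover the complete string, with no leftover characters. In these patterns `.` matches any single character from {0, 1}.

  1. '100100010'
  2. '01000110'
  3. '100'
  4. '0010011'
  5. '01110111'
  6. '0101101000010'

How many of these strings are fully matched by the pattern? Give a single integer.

2

1 → no match
2 → match
3 → match
4 → no match — must end with '0'
5 → no match — must end with '0'
6 → no match
Total matched: 2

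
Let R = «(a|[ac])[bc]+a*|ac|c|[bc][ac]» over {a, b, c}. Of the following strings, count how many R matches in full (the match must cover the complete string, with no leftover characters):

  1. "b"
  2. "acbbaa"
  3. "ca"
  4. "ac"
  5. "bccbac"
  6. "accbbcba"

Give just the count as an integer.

1 → no match
2 → match
3 → match
4 → match
5 → no match
6 → match
Total matched: 4

4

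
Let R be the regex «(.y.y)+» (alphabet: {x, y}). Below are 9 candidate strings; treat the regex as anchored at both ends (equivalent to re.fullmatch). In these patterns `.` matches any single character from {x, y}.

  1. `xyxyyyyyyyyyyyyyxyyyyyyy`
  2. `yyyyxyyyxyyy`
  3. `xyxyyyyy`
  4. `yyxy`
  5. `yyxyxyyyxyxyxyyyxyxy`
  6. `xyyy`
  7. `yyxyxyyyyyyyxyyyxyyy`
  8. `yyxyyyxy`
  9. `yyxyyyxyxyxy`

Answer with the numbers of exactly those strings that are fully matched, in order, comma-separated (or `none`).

1, 2, 3, 4, 5, 6, 7, 8, 9

1 → match
2 → match
3 → match
4 → match
5 → match
6 → match
7 → match
8 → match
9 → match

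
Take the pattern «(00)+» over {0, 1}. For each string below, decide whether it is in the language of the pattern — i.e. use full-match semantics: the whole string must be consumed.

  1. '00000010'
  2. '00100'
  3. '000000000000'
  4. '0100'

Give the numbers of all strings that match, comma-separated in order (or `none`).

3

1 → no match — must end with '00'
2 → no match
3 → match
4 → no match — must start with '00'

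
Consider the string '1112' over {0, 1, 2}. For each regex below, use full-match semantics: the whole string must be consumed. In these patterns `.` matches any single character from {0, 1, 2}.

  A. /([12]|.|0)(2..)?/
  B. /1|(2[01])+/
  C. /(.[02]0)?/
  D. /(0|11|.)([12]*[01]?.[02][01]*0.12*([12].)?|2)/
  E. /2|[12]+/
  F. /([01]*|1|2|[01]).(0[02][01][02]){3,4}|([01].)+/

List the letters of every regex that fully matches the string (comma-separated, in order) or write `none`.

A → no match
B → no match
C → no match
D → no match
E → match
F → match

E, F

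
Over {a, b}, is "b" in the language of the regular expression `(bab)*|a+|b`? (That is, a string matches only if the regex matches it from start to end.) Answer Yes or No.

Yes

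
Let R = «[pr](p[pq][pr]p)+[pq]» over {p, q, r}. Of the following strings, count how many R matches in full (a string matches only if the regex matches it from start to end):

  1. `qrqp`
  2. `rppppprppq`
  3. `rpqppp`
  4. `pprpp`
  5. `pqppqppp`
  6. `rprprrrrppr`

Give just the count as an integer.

1

1 → no match
2 → no match
3 → match
4 → no match
5 → no match
6 → no match
Total matched: 1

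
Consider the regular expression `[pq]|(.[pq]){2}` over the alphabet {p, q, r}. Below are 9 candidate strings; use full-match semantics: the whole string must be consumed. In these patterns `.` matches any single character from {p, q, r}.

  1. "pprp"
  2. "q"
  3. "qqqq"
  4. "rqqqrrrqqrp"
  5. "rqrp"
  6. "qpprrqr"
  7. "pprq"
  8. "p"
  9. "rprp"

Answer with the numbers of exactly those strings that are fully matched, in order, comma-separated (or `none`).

1 → match
2 → match
3 → match
4 → no match
5 → match
6 → no match
7 → match
8 → match
9 → match

1, 2, 3, 5, 7, 8, 9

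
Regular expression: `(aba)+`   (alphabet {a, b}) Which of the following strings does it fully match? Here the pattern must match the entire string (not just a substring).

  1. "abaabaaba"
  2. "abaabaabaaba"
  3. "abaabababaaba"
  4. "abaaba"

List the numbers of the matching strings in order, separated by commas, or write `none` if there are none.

1 → match
2 → match
3 → no match
4 → match

1, 2, 4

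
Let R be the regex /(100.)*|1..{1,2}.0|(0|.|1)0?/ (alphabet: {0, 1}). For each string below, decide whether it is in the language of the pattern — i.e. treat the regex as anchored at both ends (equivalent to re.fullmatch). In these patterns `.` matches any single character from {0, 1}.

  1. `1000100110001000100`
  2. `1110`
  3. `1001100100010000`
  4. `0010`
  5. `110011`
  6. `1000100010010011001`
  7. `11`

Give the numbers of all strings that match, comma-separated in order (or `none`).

1 → no match
2. `1110` → no match
3 → no match
4. `0010` → no match
5. `110011` → no match
6 → no match
7. `11` → no match

none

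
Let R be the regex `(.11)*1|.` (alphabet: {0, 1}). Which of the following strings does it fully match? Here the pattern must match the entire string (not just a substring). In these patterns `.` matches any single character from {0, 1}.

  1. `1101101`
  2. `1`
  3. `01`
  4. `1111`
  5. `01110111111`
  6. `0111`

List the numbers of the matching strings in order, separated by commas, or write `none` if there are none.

1. `1101101` → no match
2. `1` → match
3. `01` → no match
4. `1111` → match
5. `01110111111` → no match
6. `0111` → match

2, 4, 6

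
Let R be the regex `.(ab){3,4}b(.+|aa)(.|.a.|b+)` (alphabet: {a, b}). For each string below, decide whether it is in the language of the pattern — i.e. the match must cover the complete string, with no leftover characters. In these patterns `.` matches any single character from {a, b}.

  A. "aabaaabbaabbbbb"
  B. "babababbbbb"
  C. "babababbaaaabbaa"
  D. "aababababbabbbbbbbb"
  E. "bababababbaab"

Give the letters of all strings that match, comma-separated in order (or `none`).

A → no match
B. "babababbbbb" → match
C → match
D → match
E → match

B, C, D, E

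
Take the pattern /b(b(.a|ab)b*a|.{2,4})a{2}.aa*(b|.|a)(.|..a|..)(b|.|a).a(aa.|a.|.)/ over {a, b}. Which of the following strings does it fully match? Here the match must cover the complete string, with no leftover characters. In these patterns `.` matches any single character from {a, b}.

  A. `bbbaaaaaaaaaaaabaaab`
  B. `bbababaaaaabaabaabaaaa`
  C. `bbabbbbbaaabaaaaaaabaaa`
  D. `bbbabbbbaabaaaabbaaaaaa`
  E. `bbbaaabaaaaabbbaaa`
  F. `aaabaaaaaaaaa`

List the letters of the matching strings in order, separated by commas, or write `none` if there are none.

A, C, E

A → match
B → no match
C → match
D → no match
E → match
F → no match — must start with `b`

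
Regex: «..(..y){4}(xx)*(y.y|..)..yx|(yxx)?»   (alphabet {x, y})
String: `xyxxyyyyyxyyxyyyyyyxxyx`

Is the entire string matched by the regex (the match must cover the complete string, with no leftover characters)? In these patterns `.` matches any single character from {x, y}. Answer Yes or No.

No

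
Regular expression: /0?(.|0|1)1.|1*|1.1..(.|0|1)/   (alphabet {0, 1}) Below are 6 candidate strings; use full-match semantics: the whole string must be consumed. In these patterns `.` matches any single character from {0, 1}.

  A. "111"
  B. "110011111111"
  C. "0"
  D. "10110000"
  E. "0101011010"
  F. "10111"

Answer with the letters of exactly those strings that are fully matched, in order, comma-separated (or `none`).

A

A → match
B → no match
C → no match
D → no match
E → no match
F → no match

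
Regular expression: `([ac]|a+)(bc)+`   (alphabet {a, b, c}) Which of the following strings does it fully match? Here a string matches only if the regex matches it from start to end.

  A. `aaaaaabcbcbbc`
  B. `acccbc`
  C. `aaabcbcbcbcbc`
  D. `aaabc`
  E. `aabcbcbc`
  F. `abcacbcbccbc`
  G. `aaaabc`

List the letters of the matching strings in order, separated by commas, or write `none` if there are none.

C, D, E, G

A → no match
B → no match
C → match
D → match
E → match
F → no match
G → match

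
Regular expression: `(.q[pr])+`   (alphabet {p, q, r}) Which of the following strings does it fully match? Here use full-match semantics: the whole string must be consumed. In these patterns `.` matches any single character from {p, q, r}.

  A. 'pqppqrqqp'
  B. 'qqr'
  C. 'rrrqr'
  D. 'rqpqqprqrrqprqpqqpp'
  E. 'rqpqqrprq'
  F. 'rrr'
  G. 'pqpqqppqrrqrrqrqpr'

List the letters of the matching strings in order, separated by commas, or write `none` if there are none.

A, B

A. 'pqppqrqqp' → match
B. 'qqr' → match
C. 'rrrqr' → no match
D → no match
E. 'rqpqqrprq' → no match
F. 'rrr' → no match
G → no match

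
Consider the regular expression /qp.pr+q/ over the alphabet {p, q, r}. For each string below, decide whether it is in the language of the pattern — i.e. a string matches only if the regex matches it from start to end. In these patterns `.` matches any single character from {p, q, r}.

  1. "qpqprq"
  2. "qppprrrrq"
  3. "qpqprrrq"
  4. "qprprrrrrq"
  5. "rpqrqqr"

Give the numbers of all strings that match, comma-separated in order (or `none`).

1 → match
2 → match
3 → match
4 → match
5 → no match — must start with "qp"

1, 2, 3, 4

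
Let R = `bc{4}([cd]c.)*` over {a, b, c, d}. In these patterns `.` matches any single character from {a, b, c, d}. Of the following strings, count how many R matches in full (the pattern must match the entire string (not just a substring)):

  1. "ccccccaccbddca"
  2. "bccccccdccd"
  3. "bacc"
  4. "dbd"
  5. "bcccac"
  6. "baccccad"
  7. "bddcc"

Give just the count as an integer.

1

1 → no match — must start with "bc"
2 → match
3 → no match — must start with "bc"
4 → no match — must start with "bc"
5 → no match
6 → no match — must start with "bc"
7 → no match — must start with "bc"
Total matched: 1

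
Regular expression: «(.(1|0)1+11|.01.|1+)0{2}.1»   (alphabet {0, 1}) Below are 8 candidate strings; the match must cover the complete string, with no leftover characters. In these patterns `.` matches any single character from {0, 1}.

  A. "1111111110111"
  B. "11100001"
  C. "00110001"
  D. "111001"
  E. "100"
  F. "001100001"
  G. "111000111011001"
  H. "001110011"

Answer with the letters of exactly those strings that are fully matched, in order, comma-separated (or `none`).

A → no match
B. "11100001" → no match
C. "00110001" → match
D. "111001" → no match
E. "100" → no match — must end with "1"
F. "001100001" → no match
G → no match
H. "001110011" → match

C, H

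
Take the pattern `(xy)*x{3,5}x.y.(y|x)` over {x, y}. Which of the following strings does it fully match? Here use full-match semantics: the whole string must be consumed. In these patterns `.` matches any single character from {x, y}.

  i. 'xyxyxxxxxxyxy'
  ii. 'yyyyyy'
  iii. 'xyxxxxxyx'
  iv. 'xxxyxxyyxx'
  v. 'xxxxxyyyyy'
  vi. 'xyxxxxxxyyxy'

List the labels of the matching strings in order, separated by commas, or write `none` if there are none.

i, vi

i → match
ii → no match
iii → no match
iv → no match
v → no match
vi → match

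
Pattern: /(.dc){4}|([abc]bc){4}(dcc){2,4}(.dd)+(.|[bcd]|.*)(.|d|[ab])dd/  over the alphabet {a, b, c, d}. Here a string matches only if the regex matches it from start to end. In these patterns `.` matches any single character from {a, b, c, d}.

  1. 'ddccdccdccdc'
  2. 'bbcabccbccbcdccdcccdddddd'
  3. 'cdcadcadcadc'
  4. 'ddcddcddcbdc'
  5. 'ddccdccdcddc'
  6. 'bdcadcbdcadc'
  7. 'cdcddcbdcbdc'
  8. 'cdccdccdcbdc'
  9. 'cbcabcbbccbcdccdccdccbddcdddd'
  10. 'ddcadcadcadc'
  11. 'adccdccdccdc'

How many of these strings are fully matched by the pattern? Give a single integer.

11

1 → match
2 → match
3 → match
4 → match
5 → match
6 → match
7 → match
8 → match
9 → match
10 → match
11 → match
Total matched: 11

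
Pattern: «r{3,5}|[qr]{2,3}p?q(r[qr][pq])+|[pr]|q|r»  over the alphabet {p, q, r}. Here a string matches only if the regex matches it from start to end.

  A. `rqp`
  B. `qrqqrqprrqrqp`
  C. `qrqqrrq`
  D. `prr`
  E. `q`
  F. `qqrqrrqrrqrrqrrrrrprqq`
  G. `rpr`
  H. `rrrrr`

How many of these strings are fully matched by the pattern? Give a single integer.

4

A → no match
B → match
C → match
D → no match
E → match
F → no match
G → no match
H → match
Total matched: 4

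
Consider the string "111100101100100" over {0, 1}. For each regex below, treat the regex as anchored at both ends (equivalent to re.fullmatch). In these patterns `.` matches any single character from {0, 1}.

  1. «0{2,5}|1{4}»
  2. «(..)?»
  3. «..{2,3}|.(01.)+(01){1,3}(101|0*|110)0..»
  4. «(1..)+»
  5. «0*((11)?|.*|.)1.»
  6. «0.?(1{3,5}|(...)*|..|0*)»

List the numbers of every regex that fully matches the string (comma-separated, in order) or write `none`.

1 → no match
2 → no match
3 → no match
4 → match
5 → no match
6 → no match — must start with "0"

4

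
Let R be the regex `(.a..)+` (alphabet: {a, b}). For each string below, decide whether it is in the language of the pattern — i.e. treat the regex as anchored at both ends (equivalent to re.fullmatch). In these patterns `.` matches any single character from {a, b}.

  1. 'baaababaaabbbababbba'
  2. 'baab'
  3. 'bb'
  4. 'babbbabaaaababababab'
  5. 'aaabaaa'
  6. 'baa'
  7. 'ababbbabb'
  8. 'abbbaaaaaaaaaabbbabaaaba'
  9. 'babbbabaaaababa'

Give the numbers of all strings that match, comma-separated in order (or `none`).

1 → no match
2 → match
3 → no match
4 → no match
5 → no match
6 → no match
7 → no match
8 → no match
9 → no match

2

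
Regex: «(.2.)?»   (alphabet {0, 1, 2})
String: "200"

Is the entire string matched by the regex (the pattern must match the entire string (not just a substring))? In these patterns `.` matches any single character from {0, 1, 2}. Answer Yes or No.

No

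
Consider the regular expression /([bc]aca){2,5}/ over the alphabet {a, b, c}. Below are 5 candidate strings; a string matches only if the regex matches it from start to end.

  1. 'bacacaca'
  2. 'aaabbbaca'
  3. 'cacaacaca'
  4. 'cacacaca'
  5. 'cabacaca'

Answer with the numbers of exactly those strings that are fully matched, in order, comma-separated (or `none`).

1 → match
2 → no match
3 → no match
4 → match
5 → no match

1, 4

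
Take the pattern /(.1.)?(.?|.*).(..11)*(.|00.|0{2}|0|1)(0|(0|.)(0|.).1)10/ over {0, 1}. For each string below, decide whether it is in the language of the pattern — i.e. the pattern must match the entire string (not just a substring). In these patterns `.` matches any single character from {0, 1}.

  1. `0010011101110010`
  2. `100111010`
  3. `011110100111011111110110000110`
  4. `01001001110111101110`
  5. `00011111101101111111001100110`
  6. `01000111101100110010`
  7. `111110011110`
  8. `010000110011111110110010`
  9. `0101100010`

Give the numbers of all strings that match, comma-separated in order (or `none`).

1 → match
2. `100111010` → match
3 → match
4 → match
5 → match
6 → match
7. `111110011110` → match
8 → match
9. `0101100010` → match

1, 2, 3, 4, 5, 6, 7, 8, 9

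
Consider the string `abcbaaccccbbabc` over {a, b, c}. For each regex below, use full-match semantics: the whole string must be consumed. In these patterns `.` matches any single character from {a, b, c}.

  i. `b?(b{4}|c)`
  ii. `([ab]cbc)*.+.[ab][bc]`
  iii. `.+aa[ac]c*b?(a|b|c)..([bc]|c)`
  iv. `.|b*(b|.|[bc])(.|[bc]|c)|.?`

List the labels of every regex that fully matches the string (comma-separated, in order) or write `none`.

ii, iii

i → no match
ii → match
iii → match
iv → no match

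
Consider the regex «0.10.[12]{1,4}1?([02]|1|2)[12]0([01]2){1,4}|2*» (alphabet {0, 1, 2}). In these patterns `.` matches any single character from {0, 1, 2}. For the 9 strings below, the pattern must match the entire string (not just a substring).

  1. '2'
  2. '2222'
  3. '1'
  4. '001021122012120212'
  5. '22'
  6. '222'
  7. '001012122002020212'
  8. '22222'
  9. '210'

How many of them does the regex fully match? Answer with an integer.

7

1 → match
2 → match
3 → no match
4 → match
5 → match
6 → match
7 → match
8 → match
9 → no match
Total matched: 7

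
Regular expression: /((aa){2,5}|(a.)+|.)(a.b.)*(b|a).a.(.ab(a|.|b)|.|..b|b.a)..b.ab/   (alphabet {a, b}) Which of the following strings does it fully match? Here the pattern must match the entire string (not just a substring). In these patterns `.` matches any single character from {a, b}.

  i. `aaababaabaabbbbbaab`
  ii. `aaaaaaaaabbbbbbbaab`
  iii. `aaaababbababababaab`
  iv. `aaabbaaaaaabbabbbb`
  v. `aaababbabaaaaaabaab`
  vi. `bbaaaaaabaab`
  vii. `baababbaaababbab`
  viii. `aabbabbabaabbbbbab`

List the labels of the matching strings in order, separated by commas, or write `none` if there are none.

i → match
ii → match
iii → no match
iv → no match — must end with `ab`
v → match
vi. `bbaaaaaabaab` → match
vii → match
viii → match

i, ii, v, vi, vii, viii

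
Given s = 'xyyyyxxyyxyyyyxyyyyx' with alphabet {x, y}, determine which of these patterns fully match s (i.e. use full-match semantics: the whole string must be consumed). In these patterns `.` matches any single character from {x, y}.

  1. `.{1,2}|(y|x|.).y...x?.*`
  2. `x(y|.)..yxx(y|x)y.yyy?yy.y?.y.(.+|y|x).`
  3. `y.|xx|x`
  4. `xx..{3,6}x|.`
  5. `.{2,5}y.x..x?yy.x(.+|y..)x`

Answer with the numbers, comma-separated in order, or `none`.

1 → match
2 → match
3 → no match
4 → no match
5 → no match

1, 2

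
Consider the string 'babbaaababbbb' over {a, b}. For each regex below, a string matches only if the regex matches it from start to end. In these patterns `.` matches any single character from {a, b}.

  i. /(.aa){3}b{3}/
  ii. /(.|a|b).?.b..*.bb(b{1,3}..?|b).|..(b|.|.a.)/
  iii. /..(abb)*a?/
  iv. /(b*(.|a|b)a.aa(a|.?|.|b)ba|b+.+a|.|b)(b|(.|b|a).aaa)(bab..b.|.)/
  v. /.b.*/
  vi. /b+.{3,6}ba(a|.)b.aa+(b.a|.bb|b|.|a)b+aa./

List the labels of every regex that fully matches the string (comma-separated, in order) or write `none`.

i → no match
ii → match
iii → no match
iv → no match
v → no match
vi → no match

ii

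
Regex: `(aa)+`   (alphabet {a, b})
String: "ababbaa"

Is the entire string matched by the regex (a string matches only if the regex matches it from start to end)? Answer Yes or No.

No

Every match must start with "aa", but "ababbaa" does not.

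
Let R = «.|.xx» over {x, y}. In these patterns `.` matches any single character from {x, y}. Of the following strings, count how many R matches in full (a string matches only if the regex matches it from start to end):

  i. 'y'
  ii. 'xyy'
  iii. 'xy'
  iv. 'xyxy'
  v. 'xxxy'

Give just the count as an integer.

1

i. 'y' → match
ii. 'xyy' → no match
iii. 'xy' → no match
iv. 'xyxy' → no match
v. 'xxxy' → no match
Total matched: 1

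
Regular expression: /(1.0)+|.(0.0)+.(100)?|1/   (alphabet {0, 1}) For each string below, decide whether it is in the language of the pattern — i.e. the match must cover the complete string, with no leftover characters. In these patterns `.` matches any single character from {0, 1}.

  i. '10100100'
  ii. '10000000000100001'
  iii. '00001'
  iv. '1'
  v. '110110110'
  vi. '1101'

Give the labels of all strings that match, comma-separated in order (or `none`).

i, ii, iii, iv, v

i → match
ii → match
iii → match
iv → match
v → match
vi → no match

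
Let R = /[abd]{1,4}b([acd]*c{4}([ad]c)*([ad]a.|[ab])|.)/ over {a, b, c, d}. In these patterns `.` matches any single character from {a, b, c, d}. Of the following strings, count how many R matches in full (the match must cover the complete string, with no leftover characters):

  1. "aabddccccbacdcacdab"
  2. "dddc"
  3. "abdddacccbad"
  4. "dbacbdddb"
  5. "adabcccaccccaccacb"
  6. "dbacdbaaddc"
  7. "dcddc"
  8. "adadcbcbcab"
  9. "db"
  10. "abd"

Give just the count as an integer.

1 → no match
2 → no match
3 → no match
4 → no match
5 → no match
6 → no match
7 → no match
8 → no match
9 → no match
10 → match
Total matched: 1

1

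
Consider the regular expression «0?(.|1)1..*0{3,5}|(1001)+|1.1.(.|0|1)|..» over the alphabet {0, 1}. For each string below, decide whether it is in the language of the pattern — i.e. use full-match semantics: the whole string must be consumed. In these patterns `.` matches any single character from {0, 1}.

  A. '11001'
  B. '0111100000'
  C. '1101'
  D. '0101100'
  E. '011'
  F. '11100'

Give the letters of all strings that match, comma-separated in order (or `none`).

A. '11001' → no match
B. '0111100000' → match
C. '1101' → no match
D. '0101100' → no match
E. '011' → no match
F. '11100' → match

B, F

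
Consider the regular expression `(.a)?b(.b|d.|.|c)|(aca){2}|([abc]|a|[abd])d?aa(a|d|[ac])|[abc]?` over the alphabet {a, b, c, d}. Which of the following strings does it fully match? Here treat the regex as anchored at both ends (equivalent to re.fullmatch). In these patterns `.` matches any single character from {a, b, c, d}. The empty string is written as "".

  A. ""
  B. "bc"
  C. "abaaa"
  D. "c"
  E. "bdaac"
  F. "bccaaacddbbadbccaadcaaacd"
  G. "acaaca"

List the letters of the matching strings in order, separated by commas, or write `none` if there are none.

A → match
B → match
C → no match
D → match
E → match
F → no match
G → match

A, B, D, E, G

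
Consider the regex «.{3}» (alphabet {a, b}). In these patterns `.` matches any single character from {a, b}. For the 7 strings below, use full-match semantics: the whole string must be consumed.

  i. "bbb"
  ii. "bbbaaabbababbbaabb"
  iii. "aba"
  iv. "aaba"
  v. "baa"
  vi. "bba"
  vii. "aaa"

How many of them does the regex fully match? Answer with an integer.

5

i. "bbb" → match
ii → no match
iii. "aba" → match
iv. "aaba" → no match
v. "baa" → match
vi. "bba" → match
vii. "aaa" → match
Total matched: 5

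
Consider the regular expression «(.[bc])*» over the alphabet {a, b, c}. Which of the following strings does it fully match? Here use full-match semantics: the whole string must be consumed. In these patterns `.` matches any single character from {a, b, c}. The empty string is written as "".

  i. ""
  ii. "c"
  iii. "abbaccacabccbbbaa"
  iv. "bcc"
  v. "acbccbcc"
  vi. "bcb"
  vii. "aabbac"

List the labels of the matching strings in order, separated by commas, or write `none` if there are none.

i → match
ii → no match
iii → no match
iv → no match
v → match
vi → no match
vii → no match

i, v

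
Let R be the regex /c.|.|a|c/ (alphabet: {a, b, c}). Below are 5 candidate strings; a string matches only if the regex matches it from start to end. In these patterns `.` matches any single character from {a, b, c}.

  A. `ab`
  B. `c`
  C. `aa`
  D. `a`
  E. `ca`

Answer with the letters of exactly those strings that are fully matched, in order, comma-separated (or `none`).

B, D, E

A → no match
B → match
C → no match
D → match
E → match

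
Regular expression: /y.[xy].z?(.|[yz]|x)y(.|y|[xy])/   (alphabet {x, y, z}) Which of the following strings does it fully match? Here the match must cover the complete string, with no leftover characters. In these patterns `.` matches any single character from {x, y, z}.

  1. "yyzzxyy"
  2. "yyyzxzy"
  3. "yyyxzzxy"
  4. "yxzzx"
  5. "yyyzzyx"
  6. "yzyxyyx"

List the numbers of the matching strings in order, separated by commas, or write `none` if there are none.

5, 6

1 → no match
2 → no match
3 → no match
4 → no match
5 → match
6 → match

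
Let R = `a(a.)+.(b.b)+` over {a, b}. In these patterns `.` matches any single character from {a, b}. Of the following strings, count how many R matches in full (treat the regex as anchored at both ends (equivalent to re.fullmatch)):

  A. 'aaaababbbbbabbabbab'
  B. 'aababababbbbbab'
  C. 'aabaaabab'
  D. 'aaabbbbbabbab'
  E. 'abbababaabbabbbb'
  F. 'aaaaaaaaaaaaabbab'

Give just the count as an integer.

A → match
B → match
C → match
D → match
E → no match — must start with 'aa'
F → match
Total matched: 5

5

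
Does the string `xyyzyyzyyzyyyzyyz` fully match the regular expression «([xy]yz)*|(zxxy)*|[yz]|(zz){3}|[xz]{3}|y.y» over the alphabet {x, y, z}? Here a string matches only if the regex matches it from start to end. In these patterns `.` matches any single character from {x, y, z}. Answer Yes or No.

No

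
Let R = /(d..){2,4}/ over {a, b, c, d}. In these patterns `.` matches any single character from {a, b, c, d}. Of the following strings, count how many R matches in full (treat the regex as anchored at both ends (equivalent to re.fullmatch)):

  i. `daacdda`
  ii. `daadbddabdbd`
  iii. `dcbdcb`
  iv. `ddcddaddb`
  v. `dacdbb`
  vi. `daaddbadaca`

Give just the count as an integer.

4

i → no match
ii → match
iii → match
iv → match
v → match
vi → no match
Total matched: 4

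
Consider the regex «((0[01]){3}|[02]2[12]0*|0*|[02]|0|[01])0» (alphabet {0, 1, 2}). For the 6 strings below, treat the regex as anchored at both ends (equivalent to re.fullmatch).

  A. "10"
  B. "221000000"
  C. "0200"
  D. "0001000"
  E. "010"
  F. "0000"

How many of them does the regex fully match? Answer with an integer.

4

A. "10" → match
B. "221000000" → match
C. "0200" → no match
D. "0001000" → match
E. "010" → no match
F. "0000" → match
Total matched: 4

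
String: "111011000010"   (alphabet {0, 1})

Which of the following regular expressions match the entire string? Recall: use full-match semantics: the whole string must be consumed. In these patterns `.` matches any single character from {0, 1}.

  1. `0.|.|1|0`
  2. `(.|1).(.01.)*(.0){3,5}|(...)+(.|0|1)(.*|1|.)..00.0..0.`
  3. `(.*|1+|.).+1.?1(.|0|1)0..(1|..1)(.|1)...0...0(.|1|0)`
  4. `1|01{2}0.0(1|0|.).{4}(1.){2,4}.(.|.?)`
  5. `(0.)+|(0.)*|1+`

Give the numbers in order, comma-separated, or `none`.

1 → no match
2 → match
3 → no match
4 → no match
5 → no match

2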